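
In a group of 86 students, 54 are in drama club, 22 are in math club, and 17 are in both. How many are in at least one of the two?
|A∪B| = |A| + |B| - |A∩B| = 54 + 22 - 17 = 59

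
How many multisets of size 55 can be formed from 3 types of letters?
C(55+3-1, 3-1) = C(57, 2) = 1596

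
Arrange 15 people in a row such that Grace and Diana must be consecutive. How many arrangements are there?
Treat the 2 as one block: (15-2+1)! × 2! = 87178291200 × 2 = 174356582400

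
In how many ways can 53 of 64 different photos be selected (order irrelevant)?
C(64,53) = 64!/(53!×11!) = 743595781824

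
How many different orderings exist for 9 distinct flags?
9! = 362880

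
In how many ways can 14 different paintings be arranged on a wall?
14! = 87178291200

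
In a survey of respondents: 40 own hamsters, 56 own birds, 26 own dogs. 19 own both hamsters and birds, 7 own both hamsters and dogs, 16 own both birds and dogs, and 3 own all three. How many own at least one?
|A∪B∪C| = 40+56+26-19-7-16+3 = 83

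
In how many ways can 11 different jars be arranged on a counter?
11! = 39916800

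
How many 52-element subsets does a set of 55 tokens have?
C(55,52) = 55!/(52!×3!) = 26235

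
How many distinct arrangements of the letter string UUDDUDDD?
8! / (3! × 5!) = 56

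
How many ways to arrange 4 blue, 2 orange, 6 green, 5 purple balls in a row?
17! / (4! × 2! × 6! × 5!) = 85765680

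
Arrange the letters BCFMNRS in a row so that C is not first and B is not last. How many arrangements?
By inclusion-exclusion: 7! - 2×(7-1)! + (7-2)! = 5040 - 1440 + 120 = 3720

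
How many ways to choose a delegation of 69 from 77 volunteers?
C(77,69) = 77!/(69!×8!) = 21042072975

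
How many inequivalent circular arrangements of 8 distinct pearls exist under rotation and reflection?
(8-1)!/2 = 5040/2 = 2520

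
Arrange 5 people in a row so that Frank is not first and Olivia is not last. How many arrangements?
By inclusion-exclusion: 5! - 2×(5-1)! + (5-2)! = 120 - 48 + 6 = 78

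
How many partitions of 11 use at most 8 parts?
By conjugation, equals partitions of 11 into parts ≤ 8. Let r_j(i) = number of partitions of i into parts ≤ j, for i = 0..11. r_1(i) = 1 for all i; r_j(i) = r_{j-1}(i) + r_j(i-j). Rows j = 2..8: ≤2: 1 1 2 2 3 3 4 4 5 5 6 6; ≤3: 1 1 2 3 4 5 7 8 10 12 14 16; ≤4: 1 1 2 3 5 6 9 11 15 18 23 27; ≤5: 1 1 2 3 5 7 10 13 18 23 30 37; ≤6: 1 1 2 3 5 7 11 14 20 26 35 44; ≤7: 1 1 2 3 5 7 11 15 21 28 38 49; ≤8: 1 1 2 3 5 7 11 15 22 29 40 52. r_8(11) = 52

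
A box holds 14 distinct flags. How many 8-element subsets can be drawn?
C(14,8) = 14!/(8!×6!) = 3003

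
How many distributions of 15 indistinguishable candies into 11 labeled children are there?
C(15+11-1, 11-1) = C(25, 10) = 3268760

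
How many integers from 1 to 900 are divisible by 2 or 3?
⌊900/2⌋ + ⌊900/3⌋ - ⌊900/6⌋ = 450 + 300 - 150 = 600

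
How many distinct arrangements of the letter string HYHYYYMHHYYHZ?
13! / (6! × 5! × 1! × 1!) = 72072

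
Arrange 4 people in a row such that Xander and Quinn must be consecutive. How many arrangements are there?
Treat the 2 as one block: (4-2+1)! × 2! = 6 × 2 = 12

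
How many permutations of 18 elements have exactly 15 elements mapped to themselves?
Choose the 15 fixed points C(18,15) = 816, derange the rest: !3 = Σ_{j=0}^{3} (-1)^j·3!/j! = 6 - 6 + 3 - 1 = 2. Product = 816 × 2 = 1632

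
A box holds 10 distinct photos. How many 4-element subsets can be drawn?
C(10,4) = 10!/(4!×6!) = 210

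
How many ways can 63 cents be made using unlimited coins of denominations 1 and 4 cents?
Coefficient of x^63 in 1/(1-x^1) · 1/(1-x^4). Use j coins of 4 for j = 0..⌊63/4⌋ = 15, the rest in 1s: 15 + 1 = 16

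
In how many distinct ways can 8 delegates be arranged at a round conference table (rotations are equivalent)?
Circular: fix one position, arrange the rest. (8-1)! = 5040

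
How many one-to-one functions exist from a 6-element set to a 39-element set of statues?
P(39,6) = 39!/(39-6)! = 2349088560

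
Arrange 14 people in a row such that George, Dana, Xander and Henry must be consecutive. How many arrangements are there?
Treat the 4 as one block: (14-4+1)! × 4! = 39916800 × 24 = 958003200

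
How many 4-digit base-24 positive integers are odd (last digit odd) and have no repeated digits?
Last∈{1,3,5,7,9,11,13,15,17,19,21,23}. Last=0: 0. Last nonzero: 12×22×P(22,2) = 121968. Total = 121968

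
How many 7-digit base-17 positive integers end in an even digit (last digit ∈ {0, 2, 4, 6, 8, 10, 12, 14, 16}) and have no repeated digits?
Last∈{0,2,4,6,8,10,12,14,16}. Last=0: 5765760. Last nonzero: 8×15×P(15,5) = 43243200. Total = 49008960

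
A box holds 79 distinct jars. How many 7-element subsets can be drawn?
C(79,7) = 79!/(7!×72!) = 2898753715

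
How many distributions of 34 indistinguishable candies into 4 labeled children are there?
C(34+4-1, 4-1) = C(37, 3) = 7770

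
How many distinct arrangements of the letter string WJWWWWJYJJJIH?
13! / (1! × 5! × 1! × 5! × 1!) = 432432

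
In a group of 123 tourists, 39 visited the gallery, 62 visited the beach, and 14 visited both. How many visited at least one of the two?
|A∪B| = |A| + |B| - |A∩B| = 39 + 62 - 14 = 87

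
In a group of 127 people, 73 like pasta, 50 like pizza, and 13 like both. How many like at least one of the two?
|A∪B| = |A| + |B| - |A∩B| = 73 + 50 - 13 = 110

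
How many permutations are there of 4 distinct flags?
4! = 24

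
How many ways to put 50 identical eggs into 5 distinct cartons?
C(50+5-1, 5-1) = C(54, 4) = 316251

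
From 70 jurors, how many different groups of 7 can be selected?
C(70,7) = 70!/(7!×63!) = 1198774720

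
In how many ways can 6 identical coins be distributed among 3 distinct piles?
C(6+3-1, 3-1) = C(8, 2) = 28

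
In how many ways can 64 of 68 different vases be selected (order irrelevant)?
C(68,64) = 68!/(64!×4!) = 814385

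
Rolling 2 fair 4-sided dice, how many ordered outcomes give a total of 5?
Coefficient of x^5 in (x + x² + ... + x^4)^2. By inclusion-exclusion on dice exceeding 4: Σ_j (-1)^j C(2,j)·C(5-1-4j, 1) = C(2,0)·C(4,1) = 1·4 = 4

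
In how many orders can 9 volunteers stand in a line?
9! = 362880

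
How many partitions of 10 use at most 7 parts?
By conjugation, equals partitions of 10 into parts ≤ 7. Let r_j(i) = number of partitions of i into parts ≤ j, for i = 0..10. r_1(i) = 1 for all i; r_j(i) = r_{j-1}(i) + r_j(i-j). Rows j = 2..7: ≤2: 1 1 2 2 3 3 4 4 5 5 6; ≤3: 1 1 2 3 4 5 7 8 10 12 14; ≤4: 1 1 2 3 5 6 9 11 15 18 23; ≤5: 1 1 2 3 5 7 10 13 18 23 30; ≤6: 1 1 2 3 5 7 11 14 20 26 35; ≤7: 1 1 2 3 5 7 11 15 21 28 38. r_7(10) = 38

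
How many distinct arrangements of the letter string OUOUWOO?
7! / (2! × 1! × 4!) = 105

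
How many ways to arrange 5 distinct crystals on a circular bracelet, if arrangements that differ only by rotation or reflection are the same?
(5-1)!/2 = 24/2 = 12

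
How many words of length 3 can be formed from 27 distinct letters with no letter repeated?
P(27,3) = 27!/(27-3)! = 17550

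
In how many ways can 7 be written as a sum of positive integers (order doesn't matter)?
Pentagonal recurrence p(n) = p(n-1) + p(n-2) - p(n-5) - p(n-7) + p(n-12) + p(n-15) - ... gives p(0..6) = 1, 1, 2, 3, 5, 7, 11. p(7) = p(6) + p(5) - p(2) - p(0) = 11 + 7 - 2 - 1 = 15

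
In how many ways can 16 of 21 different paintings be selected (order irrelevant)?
C(21,16) = 21!/(16!×5!) = 20349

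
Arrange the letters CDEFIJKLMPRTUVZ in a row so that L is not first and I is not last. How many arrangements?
By inclusion-exclusion: 15! - 2×(15-1)! + (15-2)! = 1307674368000 - 174356582400 + 6227020800 = 1139544806400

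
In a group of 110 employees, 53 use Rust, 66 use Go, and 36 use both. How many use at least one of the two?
|A∪B| = |A| + |B| - |A∩B| = 53 + 66 - 36 = 83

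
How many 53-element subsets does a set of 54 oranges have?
C(54,53) = 54!/(53!×1!) = 54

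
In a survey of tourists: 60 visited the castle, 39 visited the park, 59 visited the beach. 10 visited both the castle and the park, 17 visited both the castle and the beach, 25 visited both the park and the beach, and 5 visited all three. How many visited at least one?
|A∪B∪C| = 60+39+59-10-17-25+5 = 111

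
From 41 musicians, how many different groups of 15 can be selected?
C(41,15) = 41!/(15!×26!) = 63432274896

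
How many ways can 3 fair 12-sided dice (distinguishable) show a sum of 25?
Coefficient of x^25 in (x + x² + ... + x^12)^3. By inclusion-exclusion on dice exceeding 12: Σ_j (-1)^j C(3,j)·C(25-1-12j, 2) = C(3,0)·C(24,2) - C(3,1)·C(12,2) = 1·276 - 3·66 = 78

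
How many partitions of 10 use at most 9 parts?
By conjugation, equals partitions of 10 into parts ≤ 9. Let r_j(i) = number of partitions of i into parts ≤ j, for i = 0..10. r_1(i) = 1 for all i; r_j(i) = r_{j-1}(i) + r_j(i-j). Rows j = 2..9: ≤2: 1 1 2 2 3 3 4 4 5 5 6; ≤3: 1 1 2 3 4 5 7 8 10 12 14; ≤4: 1 1 2 3 5 6 9 11 15 18 23; ≤5: 1 1 2 3 5 7 10 13 18 23 30; ≤6: 1 1 2 3 5 7 11 14 20 26 35; ≤7: 1 1 2 3 5 7 11 15 21 28 38; ≤8: 1 1 2 3 5 7 11 15 22 29 40; ≤9: 1 1 2 3 5 7 11 15 22 30 41. r_9(10) = 41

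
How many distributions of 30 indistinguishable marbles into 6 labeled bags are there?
C(30+6-1, 6-1) = C(35, 5) = 324632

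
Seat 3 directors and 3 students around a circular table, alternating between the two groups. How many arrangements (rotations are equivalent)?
Fix one of the directors: (3-1)! ways for the remaining directors, × 3! ways for the students = 2 × 6 = 12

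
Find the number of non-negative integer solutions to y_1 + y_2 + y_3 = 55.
C(55+3-1, 3-1) = C(57, 2) = 1596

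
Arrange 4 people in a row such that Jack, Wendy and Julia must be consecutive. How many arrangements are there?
Treat the 3 as one block: (4-3+1)! × 3! = 2 × 6 = 12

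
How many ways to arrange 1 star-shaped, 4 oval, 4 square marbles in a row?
9! / (1! × 4! × 4!) = 630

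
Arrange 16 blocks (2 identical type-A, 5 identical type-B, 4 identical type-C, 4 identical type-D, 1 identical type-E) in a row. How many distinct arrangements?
16! / (2! × 5! × 4! × 4! × 1!) = 151351200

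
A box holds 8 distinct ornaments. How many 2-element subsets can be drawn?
C(8,2) = 8!/(2!×6!) = 28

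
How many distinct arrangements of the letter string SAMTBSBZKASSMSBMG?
17! / (3! × 1! × 3! × 1! × 1! × 5! × 2! × 1!) = 41167526400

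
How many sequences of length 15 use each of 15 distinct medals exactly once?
15! = 1307674368000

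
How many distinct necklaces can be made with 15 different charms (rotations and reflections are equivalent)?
(15-1)!/2 = 87178291200/2 = 43589145600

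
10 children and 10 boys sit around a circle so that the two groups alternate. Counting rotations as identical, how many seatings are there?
Fix one of the children: (10-1)! ways for the remaining children, × 10! ways for the boys = 362880 × 3628800 = 1316818944000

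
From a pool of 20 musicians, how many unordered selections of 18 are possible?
C(20,18) = 20!/(18!×2!) = 190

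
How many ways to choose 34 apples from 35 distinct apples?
C(35,34) = 35!/(34!×1!) = 35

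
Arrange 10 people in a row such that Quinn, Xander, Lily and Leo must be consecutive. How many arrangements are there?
Treat the 4 as one block: (10-4+1)! × 4! = 5040 × 24 = 120960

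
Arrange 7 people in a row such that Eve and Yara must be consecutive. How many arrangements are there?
Treat the 2 as one block: (7-2+1)! × 2! = 720 × 2 = 1440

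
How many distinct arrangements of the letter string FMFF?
4! / (3! × 1!) = 4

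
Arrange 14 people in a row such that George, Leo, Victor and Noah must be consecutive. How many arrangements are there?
Treat the 4 as one block: (14-4+1)! × 4! = 39916800 × 24 = 958003200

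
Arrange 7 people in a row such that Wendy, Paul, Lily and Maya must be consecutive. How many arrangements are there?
Treat the 4 as one block: (7-4+1)! × 4! = 24 × 24 = 576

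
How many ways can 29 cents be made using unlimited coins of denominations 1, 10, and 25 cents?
Coefficient of x^29 in 1/(1-x^1) · 1/(1-x^10) · 1/(1-x^25). Case on j = number of 25-cent coins (j = 0..1); remainder r = 29 - 25j is made from {1,10} in ⌊r/10⌋+1 ways. r = 29, 4 → 3 + 1 = 4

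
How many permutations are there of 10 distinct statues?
10! = 3628800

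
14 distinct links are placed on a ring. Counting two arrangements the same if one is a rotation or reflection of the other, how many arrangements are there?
(14-1)!/2 = 6227020800/2 = 3113510400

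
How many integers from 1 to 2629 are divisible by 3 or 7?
⌊2629/3⌋ + ⌊2629/7⌋ - ⌊2629/21⌋ = 876 + 375 - 125 = 1126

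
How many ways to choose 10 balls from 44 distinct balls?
C(44,10) = 44!/(10!×34!) = 2481256778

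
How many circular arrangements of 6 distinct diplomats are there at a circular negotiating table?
Circular: fix one position, arrange the rest. (6-1)! = 120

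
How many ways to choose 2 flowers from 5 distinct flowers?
C(5,2) = 5!/(2!×3!) = 10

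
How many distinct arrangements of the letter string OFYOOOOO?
8! / (6! × 1! × 1!) = 56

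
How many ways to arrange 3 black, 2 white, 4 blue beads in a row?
9! / (3! × 2! × 4!) = 1260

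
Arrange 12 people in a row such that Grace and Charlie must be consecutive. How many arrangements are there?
Treat the 2 as one block: (12-2+1)! × 2! = 39916800 × 2 = 79833600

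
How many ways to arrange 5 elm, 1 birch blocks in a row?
6! / (5! × 1!) = 6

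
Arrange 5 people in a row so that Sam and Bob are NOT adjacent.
Total - adjacent = 5! - (5-1)!×2 = 120 - 48 = 72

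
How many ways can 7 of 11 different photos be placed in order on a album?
P(11,7) = 11!/(11-7)! = 1663200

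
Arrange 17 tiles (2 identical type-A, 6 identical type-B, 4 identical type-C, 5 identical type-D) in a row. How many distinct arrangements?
17! / (2! × 6! × 4! × 5!) = 85765680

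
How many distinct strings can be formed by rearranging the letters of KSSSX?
5! / (1! × 3! × 1!) = 20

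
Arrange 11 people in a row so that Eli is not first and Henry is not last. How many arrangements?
By inclusion-exclusion: 11! - 2×(11-1)! + (11-2)! = 39916800 - 7257600 + 362880 = 33022080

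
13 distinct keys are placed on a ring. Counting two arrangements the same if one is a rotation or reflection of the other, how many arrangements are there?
(13-1)!/2 = 479001600/2 = 239500800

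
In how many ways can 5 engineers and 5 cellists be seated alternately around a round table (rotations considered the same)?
Fix one of the engineers: (5-1)! ways for the remaining engineers, × 5! ways for the cellists = 24 × 120 = 2880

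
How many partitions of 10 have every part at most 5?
Let r_j(i) = number of partitions of i into parts ≤ j, for i = 0..10. r_1(i) = 1 for all i; r_j(i) = r_{j-1}(i) + r_j(i-j). Rows j = 2..5: ≤2: 1 1 2 2 3 3 4 4 5 5 6; ≤3: 1 1 2 3 4 5 7 8 10 12 14; ≤4: 1 1 2 3 5 6 9 11 15 18 23; ≤5: 1 1 2 3 5 7 10 13 18 23 30. r_5(10) = 30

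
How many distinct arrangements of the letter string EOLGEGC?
7! / (1! × 1! × 1! × 2! × 2!) = 1260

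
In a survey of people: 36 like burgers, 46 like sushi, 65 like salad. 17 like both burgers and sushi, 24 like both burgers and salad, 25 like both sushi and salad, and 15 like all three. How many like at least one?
|A∪B∪C| = 36+46+65-17-24-25+15 = 96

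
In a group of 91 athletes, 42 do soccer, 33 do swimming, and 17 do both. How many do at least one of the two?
|A∪B| = |A| + |B| - |A∩B| = 42 + 33 - 17 = 58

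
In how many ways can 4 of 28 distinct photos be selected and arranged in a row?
P(28,4) = 28!/(28-4)! = 491400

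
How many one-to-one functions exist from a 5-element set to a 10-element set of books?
P(10,5) = 10!/(10-5)! = 30240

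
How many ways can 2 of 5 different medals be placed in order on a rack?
P(5,2) = 5!/(5-2)! = 20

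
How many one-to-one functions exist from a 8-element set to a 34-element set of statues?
P(34,8) = 34!/(34-8)! = 732058145280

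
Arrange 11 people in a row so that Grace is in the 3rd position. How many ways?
Fix one position: (11-1)! = 3628800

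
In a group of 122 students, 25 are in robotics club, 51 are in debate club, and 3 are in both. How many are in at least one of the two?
|A∪B| = |A| + |B| - |A∩B| = 25 + 51 - 3 = 73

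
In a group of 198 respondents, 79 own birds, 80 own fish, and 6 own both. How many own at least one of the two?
|A∪B| = |A| + |B| - |A∩B| = 79 + 80 - 6 = 153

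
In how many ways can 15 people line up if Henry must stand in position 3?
Fix one position: (15-1)! = 87178291200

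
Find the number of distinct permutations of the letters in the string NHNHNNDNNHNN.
12! / (1! × 3! × 8!) = 1980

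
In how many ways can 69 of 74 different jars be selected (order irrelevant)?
C(74,69) = 74!/(69!×5!) = 16108764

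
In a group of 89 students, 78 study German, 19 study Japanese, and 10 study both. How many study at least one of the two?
|A∪B| = |A| + |B| - |A∩B| = 78 + 19 - 10 = 87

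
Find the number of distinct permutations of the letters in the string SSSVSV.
6! / (4! × 2!) = 15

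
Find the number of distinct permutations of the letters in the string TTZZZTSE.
8! / (3! × 1! × 1! × 3!) = 1120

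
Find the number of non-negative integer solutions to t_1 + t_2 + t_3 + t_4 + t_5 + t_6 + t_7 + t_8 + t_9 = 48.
C(48+9-1, 9-1) = C(56, 8) = 1420494075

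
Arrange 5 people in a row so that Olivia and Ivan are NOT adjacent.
Total - adjacent = 5! - (5-1)!×2 = 120 - 48 = 72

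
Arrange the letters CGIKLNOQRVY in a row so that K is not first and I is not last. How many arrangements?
By inclusion-exclusion: 11! - 2×(11-1)! + (11-2)! = 39916800 - 7257600 + 362880 = 33022080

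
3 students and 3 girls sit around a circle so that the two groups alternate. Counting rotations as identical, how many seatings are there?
Fix one of the students: (3-1)! ways for the remaining students, × 3! ways for the girls = 2 × 6 = 12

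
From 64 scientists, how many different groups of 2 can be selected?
C(64,2) = 64!/(2!×62!) = 2016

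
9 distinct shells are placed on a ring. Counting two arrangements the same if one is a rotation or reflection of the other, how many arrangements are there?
(9-1)!/2 = 40320/2 = 20160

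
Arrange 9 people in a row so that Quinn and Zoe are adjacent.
Treat as block: (9-1)! × 2! = 40320 × 2 = 80640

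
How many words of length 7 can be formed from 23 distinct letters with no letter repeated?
P(23,7) = 23!/(23-7)! = 1235591280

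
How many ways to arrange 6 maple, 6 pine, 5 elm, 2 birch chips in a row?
19! / (6! × 6! × 5! × 2!) = 977728752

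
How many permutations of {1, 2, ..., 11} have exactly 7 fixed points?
Choose the 7 fixed points C(11,7) = 330, derange the rest: !4 = Σ_{j=0}^{4} (-1)^j·4!/j! = 24 - 24 + 12 - 4 + 1 = 9. Product = 330 × 9 = 2970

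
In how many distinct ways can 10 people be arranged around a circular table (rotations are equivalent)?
Circular: fix one position, arrange the rest. (10-1)! = 362880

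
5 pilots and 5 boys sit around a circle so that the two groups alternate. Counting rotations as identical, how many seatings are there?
Fix one of the pilots: (5-1)! ways for the remaining pilots, × 5! ways for the boys = 24 × 120 = 2880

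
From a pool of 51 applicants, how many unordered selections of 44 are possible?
C(51,44) = 51!/(44!×7!) = 115775100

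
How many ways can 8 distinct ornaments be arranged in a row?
8! = 40320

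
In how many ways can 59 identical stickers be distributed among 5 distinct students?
C(59+5-1, 5-1) = C(63, 4) = 595665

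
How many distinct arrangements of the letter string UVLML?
5! / (1! × 2! × 1! × 1!) = 60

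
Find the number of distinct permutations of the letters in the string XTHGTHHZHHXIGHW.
15! / (1! × 2! × 2! × 1! × 1! × 2! × 6!) = 227026800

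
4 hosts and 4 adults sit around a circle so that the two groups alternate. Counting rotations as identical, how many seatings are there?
Fix one of the hosts: (4-1)! ways for the remaining hosts, × 4! ways for the adults = 6 × 24 = 144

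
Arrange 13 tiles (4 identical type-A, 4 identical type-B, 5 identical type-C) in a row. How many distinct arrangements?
13! / (4! × 4! × 5!) = 90090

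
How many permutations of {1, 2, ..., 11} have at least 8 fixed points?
Exactly j fixed points: C(11,j)·!(11-j); sum over j ≥ 8 (derangement numbers via !m = (m-1)·(!(m-1) + !(m-2)): !0..!3 = 1, 0, 1, 2). Σ_{j=8}^{11} C(11,j)·!(11-j) = C(11,8)·!3 + C(11,9)·!2 + C(11,10)·!1 + C(11,11)·!0 = 165·2 + 55·1 + 11·0 + 1·1 = 386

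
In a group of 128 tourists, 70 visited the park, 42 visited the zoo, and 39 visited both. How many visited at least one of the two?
|A∪B| = |A| + |B| - |A∩B| = 70 + 42 - 39 = 73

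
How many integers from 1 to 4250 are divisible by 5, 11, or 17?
⌊4250/5⌋+⌊4250/11⌋+⌊4250/17⌋ - ⌊4250/55⌋-⌊4250/85⌋-⌊4250/187⌋ + ⌊4250/935⌋ = 850+386+250 - 77-50-22 + 4 = 1341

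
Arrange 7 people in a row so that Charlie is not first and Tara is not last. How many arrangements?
By inclusion-exclusion: 7! - 2×(7-1)! + (7-2)! = 5040 - 1440 + 120 = 3720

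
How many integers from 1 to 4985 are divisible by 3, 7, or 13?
⌊4985/3⌋+⌊4985/7⌋+⌊4985/13⌋ - ⌊4985/21⌋-⌊4985/39⌋-⌊4985/91⌋ + ⌊4985/273⌋ = 1661+712+383 - 237-127-54 + 18 = 2356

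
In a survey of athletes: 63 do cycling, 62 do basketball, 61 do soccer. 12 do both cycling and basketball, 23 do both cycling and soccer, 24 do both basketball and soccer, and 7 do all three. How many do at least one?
|A∪B∪C| = 63+62+61-12-23-24+7 = 134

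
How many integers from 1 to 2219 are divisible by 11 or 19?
⌊2219/11⌋ + ⌊2219/19⌋ - ⌊2219/209⌋ = 201 + 116 - 10 = 307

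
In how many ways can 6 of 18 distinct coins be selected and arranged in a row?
P(18,6) = 18!/(18-6)! = 13366080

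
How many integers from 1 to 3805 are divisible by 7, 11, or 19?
⌊3805/7⌋+⌊3805/11⌋+⌊3805/19⌋ - ⌊3805/77⌋-⌊3805/133⌋-⌊3805/209⌋ + ⌊3805/1463⌋ = 543+345+200 - 49-28-18 + 2 = 995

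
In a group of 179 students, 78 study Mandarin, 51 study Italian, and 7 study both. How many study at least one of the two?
|A∪B| = |A| + |B| - |A∩B| = 78 + 51 - 7 = 122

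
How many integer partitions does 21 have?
Pentagonal recurrence p(n) = p(n-1) + p(n-2) - p(n-5) - p(n-7) + p(n-12) + p(n-15) - ... gives p(0..20) = 1, 1, 2, 3, 5, 7, 11, 15, 22, 30, 42, 56, 77, 101, 135, 176, 231, 297, 385, 490, 627. p(21) = p(20) + p(19) - p(16) - p(14) + p(9) + p(6) = 627 + 490 - 231 - 135 + 30 + 11 = 792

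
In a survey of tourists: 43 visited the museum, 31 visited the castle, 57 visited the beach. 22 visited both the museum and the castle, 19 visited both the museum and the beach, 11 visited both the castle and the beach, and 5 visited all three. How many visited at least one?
|A∪B∪C| = 43+31+57-22-19-11+5 = 84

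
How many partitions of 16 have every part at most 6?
Let r_j(i) = number of partitions of i into parts ≤ j, for i = 0..16. r_1(i) = 1 for all i; r_j(i) = r_{j-1}(i) + r_j(i-j). Rows j = 2..6: ≤2: 1 1 2 2 3 3 4 4 5 5 6 6 7 7 8 8 9; ≤3: 1 1 2 3 4 5 7 8 10 12 14 16 19 21 24 27 30; ≤4: 1 1 2 3 5 6 9 11 15 18 23 27 34 39 47 54 64; ≤5: 1 1 2 3 5 7 10 13 18 23 30 37 47 57 70 84 101; ≤6: 1 1 2 3 5 7 11 14 20 26 35 44 58 71 90 110 136. r_6(16) = 136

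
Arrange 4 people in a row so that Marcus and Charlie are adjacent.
Treat as block: (4-1)! × 2! = 6 × 2 = 12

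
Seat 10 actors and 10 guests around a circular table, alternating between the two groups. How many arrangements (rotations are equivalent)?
Fix one of the actors: (10-1)! ways for the remaining actors, × 10! ways for the guests = 362880 × 3628800 = 1316818944000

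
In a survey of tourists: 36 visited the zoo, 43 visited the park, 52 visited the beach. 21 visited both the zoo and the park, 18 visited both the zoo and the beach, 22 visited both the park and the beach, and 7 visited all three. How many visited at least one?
|A∪B∪C| = 36+43+52-21-18-22+7 = 77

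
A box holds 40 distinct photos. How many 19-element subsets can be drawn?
C(40,19) = 40!/(19!×21!) = 131282408400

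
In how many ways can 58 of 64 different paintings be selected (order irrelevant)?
C(64,58) = 64!/(58!×6!) = 74974368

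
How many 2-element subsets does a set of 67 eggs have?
C(67,2) = 67!/(2!×65!) = 2211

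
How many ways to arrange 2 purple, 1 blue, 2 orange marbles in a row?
5! / (2! × 1! × 2!) = 30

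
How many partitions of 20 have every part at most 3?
Let r_j(i) = number of partitions of i into parts ≤ j, for i = 0..20. r_1(i) = 1 for all i; r_j(i) = r_{j-1}(i) + r_j(i-j). Rows j = 2..3: ≤2: 1 1 2 2 3 3 4 4 5 5 6 6 7 7 8 8 9 9 10 10 11; ≤3: 1 1 2 3 4 5 7 8 10 12 14 16 19 21 24 27 30 33 37 40 44. r_3(20) = 44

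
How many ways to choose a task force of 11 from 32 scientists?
C(32,11) = 32!/(11!×21!) = 129024480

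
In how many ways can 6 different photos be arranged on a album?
6! = 720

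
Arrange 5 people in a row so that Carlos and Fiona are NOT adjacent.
Total - adjacent = 5! - (5-1)!×2 = 120 - 48 = 72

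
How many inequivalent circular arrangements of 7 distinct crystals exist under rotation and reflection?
(7-1)!/2 = 720/2 = 360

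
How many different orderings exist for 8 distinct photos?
8! = 40320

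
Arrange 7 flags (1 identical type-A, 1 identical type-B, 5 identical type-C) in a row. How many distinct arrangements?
7! / (1! × 1! × 5!) = 42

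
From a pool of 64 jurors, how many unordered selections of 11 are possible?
C(64,11) = 64!/(11!×53!) = 743595781824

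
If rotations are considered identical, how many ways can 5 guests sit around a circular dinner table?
Circular: fix one position, arrange the rest. (5-1)! = 24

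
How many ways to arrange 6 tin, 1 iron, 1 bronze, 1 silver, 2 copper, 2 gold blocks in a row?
13! / (6! × 1! × 1! × 1! × 2! × 2!) = 2162160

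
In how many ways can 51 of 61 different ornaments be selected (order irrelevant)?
C(61,51) = 61!/(51!×10!) = 90177170226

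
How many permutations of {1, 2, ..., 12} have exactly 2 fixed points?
Choose the 2 fixed points C(12,2) = 66, derange the rest: !10 = Σ_{j=0}^{10} (-1)^j·10!/j! = 3628800 - 3628800 + 1814400 - 604800 + 151200 - 30240 + 5040 - 720 + 90 - 10 + 1 = 1334961. Product = 66 × 1334961 = 88107426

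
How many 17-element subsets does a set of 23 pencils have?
C(23,17) = 23!/(17!×6!) = 100947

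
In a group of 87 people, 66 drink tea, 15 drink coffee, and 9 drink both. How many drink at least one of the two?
|A∪B| = |A| + |B| - |A∩B| = 66 + 15 - 9 = 72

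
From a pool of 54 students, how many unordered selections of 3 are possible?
C(54,3) = 54!/(3!×51!) = 24804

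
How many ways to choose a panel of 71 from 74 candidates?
C(74,71) = 74!/(71!×3!) = 64824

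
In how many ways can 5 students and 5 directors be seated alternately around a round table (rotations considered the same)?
Fix one of the students: (5-1)! ways for the remaining students, × 5! ways for the directors = 24 × 120 = 2880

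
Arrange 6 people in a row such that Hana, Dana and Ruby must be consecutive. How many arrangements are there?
Treat the 3 as one block: (6-3+1)! × 3! = 24 × 6 = 144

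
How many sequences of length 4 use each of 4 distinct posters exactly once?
4! = 24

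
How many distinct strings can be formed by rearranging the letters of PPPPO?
5! / (1! × 4!) = 5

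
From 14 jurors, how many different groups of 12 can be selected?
C(14,12) = 14!/(12!×2!) = 91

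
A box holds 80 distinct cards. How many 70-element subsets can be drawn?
C(80,70) = 80!/(70!×10!) = 1646492110120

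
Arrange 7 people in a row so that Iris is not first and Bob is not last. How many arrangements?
By inclusion-exclusion: 7! - 2×(7-1)! + (7-2)! = 5040 - 1440 + 120 = 3720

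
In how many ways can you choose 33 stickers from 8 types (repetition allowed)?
C(33+8-1, 8-1) = C(40, 7) = 18643560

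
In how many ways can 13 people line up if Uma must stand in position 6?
Fix one position: (13-1)! = 479001600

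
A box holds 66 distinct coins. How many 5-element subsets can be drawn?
C(66,5) = 66!/(5!×61!) = 8936928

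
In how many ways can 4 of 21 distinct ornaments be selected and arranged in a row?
P(21,4) = 21!/(21-4)! = 143640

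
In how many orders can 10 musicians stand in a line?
10! = 3628800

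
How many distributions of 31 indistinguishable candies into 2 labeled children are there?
C(31+2-1, 2-1) = C(32, 1) = 32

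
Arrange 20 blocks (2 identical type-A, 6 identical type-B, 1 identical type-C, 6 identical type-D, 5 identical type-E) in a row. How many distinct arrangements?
20! / (2! × 6! × 1! × 6! × 5!) = 19554575040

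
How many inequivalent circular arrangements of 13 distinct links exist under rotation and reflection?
(13-1)!/2 = 479001600/2 = 239500800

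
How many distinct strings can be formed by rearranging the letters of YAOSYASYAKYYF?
13! / (5! × 1! × 1! × 3! × 2! × 1!) = 4324320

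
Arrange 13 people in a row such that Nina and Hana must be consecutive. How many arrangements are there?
Treat the 2 as one block: (13-2+1)! × 2! = 479001600 × 2 = 958003200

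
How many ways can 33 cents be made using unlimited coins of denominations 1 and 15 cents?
Coefficient of x^33 in 1/(1-x^1) · 1/(1-x^15). Use j coins of 15 for j = 0..⌊33/15⌋ = 2, the rest in 1s: 2 + 1 = 3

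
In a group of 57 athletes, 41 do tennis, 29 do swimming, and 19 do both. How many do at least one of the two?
|A∪B| = |A| + |B| - |A∩B| = 41 + 29 - 19 = 51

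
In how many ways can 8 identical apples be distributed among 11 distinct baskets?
C(8+11-1, 11-1) = C(18, 10) = 43758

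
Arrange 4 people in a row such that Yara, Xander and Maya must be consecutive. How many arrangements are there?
Treat the 3 as one block: (4-3+1)! × 3! = 2 × 6 = 12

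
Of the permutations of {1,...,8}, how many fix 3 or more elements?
Exactly j fixed points: C(8,j)·!(8-j); sum over j ≥ 3 (derangement numbers via !m = (m-1)·(!(m-1) + !(m-2)): !0..!5 = 1, 0, 1, 2, 9, 44). Σ_{j=3}^{8} C(8,j)·!(8-j) = C(8,3)·!5 + C(8,4)·!4 + C(8,5)·!3 + C(8,6)·!2 + C(8,7)·!1 + C(8,8)·!0 = 56·44 + 70·9 + 56·2 + 28·1 + 8·0 + 1·1 = 3235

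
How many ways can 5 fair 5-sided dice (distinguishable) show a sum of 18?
Coefficient of x^18 in (x + x² + ... + x^5)^5. By inclusion-exclusion on dice exceeding 5: Σ_j (-1)^j C(5,j)·C(18-1-5j, 4) = C(5,0)·C(17,4) - C(5,1)·C(12,4) + C(5,2)·C(7,4) = 1·2380 - 5·495 + 10·35 = 255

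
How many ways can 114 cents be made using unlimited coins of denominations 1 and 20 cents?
Coefficient of x^114 in 1/(1-x^1) · 1/(1-x^20). Use j coins of 20 for j = 0..⌊114/20⌋ = 5, the rest in 1s: 5 + 1 = 6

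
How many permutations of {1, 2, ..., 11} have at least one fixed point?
Complement of the derangements. !11 = Σ_{j=0}^{11} (-1)^j·11!/j! = 39916800 - 39916800 + 19958400 - 6652800 + 1663200 - 332640 + 55440 - 7920 + 990 - 110 + 11 - 1 = 14684570. 11! - !11 = 39916800 - 14684570 = 25232230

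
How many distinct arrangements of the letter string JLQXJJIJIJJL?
12! / (6! × 1! × 2! × 2! × 1!) = 166320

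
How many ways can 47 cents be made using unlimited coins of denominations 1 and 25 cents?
Coefficient of x^47 in 1/(1-x^1) · 1/(1-x^25). Use j coins of 25 for j = 0..⌊47/25⌋ = 1, the rest in 1s: 1 + 1 = 2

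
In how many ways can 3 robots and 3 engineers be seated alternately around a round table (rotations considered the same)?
Fix one of the robots: (3-1)! ways for the remaining robots, × 3! ways for the engineers = 2 × 6 = 12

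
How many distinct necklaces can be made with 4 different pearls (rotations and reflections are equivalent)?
(4-1)!/2 = 6/2 = 3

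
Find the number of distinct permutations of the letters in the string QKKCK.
5! / (1! × 1! × 3!) = 20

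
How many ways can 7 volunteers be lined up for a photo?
7! = 5040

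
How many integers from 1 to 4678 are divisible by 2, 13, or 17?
⌊4678/2⌋+⌊4678/13⌋+⌊4678/17⌋ - ⌊4678/26⌋-⌊4678/34⌋-⌊4678/221⌋ + ⌊4678/442⌋ = 2339+359+275 - 179-137-21 + 10 = 2646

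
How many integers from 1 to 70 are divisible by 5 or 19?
⌊70/5⌋ + ⌊70/19⌋ - ⌊70/95⌋ = 14 + 3 - 0 = 17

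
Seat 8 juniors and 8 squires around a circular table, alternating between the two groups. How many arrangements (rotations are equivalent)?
Fix one of the juniors: (8-1)! ways for the remaining juniors, × 8! ways for the squires = 5040 × 40320 = 203212800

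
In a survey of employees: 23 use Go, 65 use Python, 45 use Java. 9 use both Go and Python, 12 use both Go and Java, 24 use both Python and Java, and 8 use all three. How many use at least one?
|A∪B∪C| = 23+65+45-9-12-24+8 = 96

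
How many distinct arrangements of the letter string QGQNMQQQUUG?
11! / (2! × 1! × 2! × 5! × 1!) = 83160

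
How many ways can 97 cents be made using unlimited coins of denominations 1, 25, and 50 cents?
Coefficient of x^97 in 1/(1-x^1) · 1/(1-x^25) · 1/(1-x^50). Case on j = number of 50-cent coins (j = 0..1); remainder r = 97 - 50j is made from {1,25} in ⌊r/25⌋+1 ways. r = 97, 47 → 4 + 2 = 6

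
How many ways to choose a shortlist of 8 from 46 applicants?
C(46,8) = 46!/(8!×38!) = 260932815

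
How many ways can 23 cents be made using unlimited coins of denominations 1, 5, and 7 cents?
Coefficient of x^23 in 1/(1-x^1) · 1/(1-x^5) · 1/(1-x^7). Case on j = number of 7-cent coins (j = 0..3); remainder r = 23 - 7j is made from {1,5} in ⌊r/5⌋+1 ways. r = 23, 16, 9, 2 → 5 + 4 + 2 + 1 = 12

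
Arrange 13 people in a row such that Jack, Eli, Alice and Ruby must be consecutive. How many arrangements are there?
Treat the 4 as one block: (13-4+1)! × 4! = 3628800 × 24 = 87091200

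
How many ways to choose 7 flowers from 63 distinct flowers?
C(63,7) = 63!/(7!×56!) = 553270671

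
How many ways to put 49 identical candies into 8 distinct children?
C(49+8-1, 8-1) = C(56, 7) = 231917400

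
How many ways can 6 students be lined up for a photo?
6! = 720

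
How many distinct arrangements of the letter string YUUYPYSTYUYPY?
13! / (1! × 3! × 2! × 6! × 1!) = 720720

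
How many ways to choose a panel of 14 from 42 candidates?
C(42,14) = 42!/(14!×28!) = 52860229080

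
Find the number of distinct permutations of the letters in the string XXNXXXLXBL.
10! / (1! × 1! × 2! × 6!) = 2520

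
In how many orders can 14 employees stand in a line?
14! = 87178291200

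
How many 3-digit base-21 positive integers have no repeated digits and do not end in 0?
Last digit: 20 nonzero choices. First digit: 19 (nonzero, ≠last). Middle 1: P(19,1) = 19. Total = 7220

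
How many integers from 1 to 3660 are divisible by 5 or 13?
⌊3660/5⌋ + ⌊3660/13⌋ - ⌊3660/65⌋ = 732 + 281 - 56 = 957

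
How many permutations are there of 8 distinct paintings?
8! = 40320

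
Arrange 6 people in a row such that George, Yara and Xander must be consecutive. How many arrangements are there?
Treat the 3 as one block: (6-3+1)! × 3! = 24 × 6 = 144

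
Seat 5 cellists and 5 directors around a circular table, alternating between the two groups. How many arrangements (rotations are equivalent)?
Fix one of the cellists: (5-1)! ways for the remaining cellists, × 5! ways for the directors = 24 × 120 = 2880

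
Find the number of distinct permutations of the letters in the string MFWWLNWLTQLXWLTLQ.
17! / (1! × 1! × 2! × 4! × 1! × 5! × 1! × 2!) = 30875644800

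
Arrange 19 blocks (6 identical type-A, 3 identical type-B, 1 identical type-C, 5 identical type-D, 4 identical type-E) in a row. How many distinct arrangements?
19! / (6! × 3! × 1! × 5! × 4!) = 9777287520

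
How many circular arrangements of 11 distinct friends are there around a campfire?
Circular: fix one position, arrange the rest. (11-1)! = 3628800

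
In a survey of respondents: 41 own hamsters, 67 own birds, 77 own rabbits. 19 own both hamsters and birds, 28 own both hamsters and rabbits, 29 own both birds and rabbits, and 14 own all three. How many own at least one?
|A∪B∪C| = 41+67+77-19-28-29+14 = 123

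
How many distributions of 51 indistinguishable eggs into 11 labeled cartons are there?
C(51+11-1, 11-1) = C(61, 10) = 90177170226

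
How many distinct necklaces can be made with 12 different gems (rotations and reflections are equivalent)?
(12-1)!/2 = 39916800/2 = 19958400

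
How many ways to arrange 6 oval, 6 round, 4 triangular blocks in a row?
16! / (6! × 6! × 4!) = 1681680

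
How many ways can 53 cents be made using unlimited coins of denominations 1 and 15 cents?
Coefficient of x^53 in 1/(1-x^1) · 1/(1-x^15). Use j coins of 15 for j = 0..⌊53/15⌋ = 3, the rest in 1s: 3 + 1 = 4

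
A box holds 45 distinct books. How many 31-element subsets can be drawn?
C(45,31) = 45!/(31!×14!) = 166871334960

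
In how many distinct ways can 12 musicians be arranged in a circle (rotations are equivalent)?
Circular: fix one position, arrange the rest. (12-1)! = 39916800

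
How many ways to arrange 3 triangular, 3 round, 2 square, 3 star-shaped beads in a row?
11! / (3! × 3! × 2! × 3!) = 92400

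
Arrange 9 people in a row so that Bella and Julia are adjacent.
Treat as block: (9-1)! × 2! = 40320 × 2 = 80640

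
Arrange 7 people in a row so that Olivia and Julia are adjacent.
Treat as block: (7-1)! × 2! = 720 × 2 = 1440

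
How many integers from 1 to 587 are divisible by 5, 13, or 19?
⌊587/5⌋+⌊587/13⌋+⌊587/19⌋ - ⌊587/65⌋-⌊587/95⌋-⌊587/247⌋ + ⌊587/1235⌋ = 117+45+30 - 9-6-2 + 0 = 175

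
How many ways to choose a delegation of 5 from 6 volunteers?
C(6,5) = 6!/(5!×1!) = 6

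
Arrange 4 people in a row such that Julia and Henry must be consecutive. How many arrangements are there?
Treat the 2 as one block: (4-2+1)! × 2! = 6 × 2 = 12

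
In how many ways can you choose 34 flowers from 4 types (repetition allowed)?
C(34+4-1, 4-1) = C(37, 3) = 7770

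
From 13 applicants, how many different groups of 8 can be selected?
C(13,8) = 13!/(8!×5!) = 1287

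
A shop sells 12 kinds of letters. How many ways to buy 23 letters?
C(23+12-1, 12-1) = C(34, 11) = 286097760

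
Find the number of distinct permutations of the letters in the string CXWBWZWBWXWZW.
13! / (1! × 2! × 6! × 2! × 2!) = 1081080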